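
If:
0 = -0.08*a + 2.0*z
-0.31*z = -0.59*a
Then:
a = 0.00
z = 0.00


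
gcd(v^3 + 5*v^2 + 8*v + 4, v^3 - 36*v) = 1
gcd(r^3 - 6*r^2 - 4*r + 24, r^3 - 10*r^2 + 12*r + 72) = r^2 - 4*r - 12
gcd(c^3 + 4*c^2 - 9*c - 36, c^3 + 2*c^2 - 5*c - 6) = c + 3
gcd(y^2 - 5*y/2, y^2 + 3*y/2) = y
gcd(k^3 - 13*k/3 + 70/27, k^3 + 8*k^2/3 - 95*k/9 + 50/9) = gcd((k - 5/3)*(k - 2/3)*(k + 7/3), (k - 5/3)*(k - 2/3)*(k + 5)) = k^2 - 7*k/3 + 10/9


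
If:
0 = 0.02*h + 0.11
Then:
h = -5.50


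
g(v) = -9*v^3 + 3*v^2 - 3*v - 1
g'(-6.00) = -1011.00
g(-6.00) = 2069.00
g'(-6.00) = -1011.00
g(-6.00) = 2069.00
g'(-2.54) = -192.43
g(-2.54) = 173.46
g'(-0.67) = -19.14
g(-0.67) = 5.06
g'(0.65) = -10.51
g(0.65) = -4.15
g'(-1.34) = -59.52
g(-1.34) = 30.06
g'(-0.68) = -19.56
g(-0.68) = 5.26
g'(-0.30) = -7.23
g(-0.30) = 0.41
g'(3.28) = -273.80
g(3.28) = -296.15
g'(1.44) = -50.35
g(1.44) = -25.97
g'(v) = -27*v^2 + 6*v - 3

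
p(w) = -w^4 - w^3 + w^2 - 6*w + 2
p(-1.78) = 11.45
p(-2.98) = -23.64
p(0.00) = 2.00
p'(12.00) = -7326.00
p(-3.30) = -49.97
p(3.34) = -168.59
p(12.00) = -22390.00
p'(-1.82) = 4.54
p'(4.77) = -498.84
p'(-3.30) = 98.48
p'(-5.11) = 439.18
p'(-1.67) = 0.92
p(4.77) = -630.09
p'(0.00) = -6.00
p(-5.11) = -489.64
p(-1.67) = 11.69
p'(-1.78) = 3.49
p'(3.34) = -181.83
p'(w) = -4*w^3 - 3*w^2 + 2*w - 6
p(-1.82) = 11.29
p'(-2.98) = 67.25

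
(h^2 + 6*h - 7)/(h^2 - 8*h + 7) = (h + 7)/(h - 7)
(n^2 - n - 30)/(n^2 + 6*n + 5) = (n - 6)/(n + 1)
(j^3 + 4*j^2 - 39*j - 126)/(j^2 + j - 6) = (j^2 + j - 42)/(j - 2)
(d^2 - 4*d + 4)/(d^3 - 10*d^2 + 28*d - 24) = 1/(d - 6)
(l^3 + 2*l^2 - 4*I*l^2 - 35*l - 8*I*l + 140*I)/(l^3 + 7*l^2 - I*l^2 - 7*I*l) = (l^2 - l*(5 + 4*I) + 20*I)/(l*(l - I))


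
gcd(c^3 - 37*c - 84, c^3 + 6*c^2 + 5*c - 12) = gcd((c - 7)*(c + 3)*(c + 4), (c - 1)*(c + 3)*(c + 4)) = c^2 + 7*c + 12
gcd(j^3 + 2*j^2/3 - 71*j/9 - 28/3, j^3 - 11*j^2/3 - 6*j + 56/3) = j + 7/3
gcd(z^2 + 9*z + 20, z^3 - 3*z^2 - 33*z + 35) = z + 5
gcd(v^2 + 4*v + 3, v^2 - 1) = v + 1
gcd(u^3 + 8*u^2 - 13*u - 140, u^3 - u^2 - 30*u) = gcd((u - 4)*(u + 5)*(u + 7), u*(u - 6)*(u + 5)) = u + 5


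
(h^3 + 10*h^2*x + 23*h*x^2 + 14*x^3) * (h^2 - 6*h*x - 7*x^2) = h^5 + 4*h^4*x - 44*h^3*x^2 - 194*h^2*x^3 - 245*h*x^4 - 98*x^5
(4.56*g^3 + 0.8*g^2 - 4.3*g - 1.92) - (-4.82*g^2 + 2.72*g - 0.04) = 4.56*g^3 + 5.62*g^2 - 7.02*g - 1.88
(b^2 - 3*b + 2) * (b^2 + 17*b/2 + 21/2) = b^4 + 11*b^3/2 - 13*b^2 - 29*b/2 + 21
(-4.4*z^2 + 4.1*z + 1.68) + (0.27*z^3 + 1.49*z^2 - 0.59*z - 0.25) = 0.27*z^3 - 2.91*z^2 + 3.51*z + 1.43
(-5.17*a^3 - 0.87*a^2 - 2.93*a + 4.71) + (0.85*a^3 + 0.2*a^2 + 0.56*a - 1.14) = -4.32*a^3 - 0.67*a^2 - 2.37*a + 3.57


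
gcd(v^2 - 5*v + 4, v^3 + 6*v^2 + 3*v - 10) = v - 1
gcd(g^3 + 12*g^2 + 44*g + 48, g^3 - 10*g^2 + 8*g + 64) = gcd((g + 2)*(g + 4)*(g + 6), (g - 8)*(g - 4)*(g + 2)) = g + 2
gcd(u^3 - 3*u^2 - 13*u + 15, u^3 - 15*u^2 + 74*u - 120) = u - 5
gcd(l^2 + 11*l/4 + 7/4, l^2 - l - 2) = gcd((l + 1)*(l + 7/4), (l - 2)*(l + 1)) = l + 1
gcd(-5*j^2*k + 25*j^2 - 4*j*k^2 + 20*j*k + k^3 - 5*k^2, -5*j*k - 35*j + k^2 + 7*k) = 5*j - k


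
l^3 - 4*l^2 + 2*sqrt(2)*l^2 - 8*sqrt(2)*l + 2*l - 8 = (l - 4)*(l + sqrt(2))^2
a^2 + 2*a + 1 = (a + 1)^2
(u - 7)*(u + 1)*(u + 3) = u^3 - 3*u^2 - 25*u - 21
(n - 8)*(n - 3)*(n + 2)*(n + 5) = n^4 - 4*n^3 - 43*n^2 + 58*n + 240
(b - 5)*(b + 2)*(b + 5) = b^3 + 2*b^2 - 25*b - 50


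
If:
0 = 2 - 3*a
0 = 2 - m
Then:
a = 2/3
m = 2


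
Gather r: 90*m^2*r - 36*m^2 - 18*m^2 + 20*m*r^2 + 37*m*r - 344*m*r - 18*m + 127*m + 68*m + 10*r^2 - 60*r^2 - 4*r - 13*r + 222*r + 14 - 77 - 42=-54*m^2 + 177*m + r^2*(20*m - 50) + r*(90*m^2 - 307*m + 205) - 105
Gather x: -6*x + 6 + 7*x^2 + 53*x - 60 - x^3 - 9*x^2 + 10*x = -x^3 - 2*x^2 + 57*x - 54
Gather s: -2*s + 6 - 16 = -2*s - 10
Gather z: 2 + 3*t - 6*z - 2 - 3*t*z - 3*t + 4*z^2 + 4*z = 4*z^2 + z*(-3*t - 2)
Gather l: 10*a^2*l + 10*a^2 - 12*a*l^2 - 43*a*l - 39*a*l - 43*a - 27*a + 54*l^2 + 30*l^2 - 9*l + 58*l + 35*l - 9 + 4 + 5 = 10*a^2 - 70*a + l^2*(84 - 12*a) + l*(10*a^2 - 82*a + 84)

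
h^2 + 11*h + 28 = (h + 4)*(h + 7)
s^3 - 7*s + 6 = (s - 2)*(s - 1)*(s + 3)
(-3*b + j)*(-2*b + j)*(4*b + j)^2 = 96*b^4 - 32*b^3*j - 18*b^2*j^2 + 3*b*j^3 + j^4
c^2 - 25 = (c - 5)*(c + 5)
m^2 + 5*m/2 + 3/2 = (m + 1)*(m + 3/2)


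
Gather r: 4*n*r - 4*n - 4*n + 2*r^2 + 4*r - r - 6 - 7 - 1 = -8*n + 2*r^2 + r*(4*n + 3) - 14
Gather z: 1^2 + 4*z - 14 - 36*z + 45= 32 - 32*z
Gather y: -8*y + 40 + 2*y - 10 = 30 - 6*y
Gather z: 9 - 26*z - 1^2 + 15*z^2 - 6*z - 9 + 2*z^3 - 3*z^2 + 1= 2*z^3 + 12*z^2 - 32*z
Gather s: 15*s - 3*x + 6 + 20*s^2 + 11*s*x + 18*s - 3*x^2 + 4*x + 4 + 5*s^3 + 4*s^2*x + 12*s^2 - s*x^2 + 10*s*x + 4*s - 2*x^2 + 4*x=5*s^3 + s^2*(4*x + 32) + s*(-x^2 + 21*x + 37) - 5*x^2 + 5*x + 10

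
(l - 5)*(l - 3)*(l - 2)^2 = l^4 - 12*l^3 + 51*l^2 - 92*l + 60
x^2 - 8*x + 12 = (x - 6)*(x - 2)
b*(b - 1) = b^2 - b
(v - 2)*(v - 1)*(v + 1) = v^3 - 2*v^2 - v + 2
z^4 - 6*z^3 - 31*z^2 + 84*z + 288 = (z - 8)*(z - 4)*(z + 3)^2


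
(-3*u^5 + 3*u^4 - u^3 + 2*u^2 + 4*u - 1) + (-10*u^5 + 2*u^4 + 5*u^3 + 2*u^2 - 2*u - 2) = -13*u^5 + 5*u^4 + 4*u^3 + 4*u^2 + 2*u - 3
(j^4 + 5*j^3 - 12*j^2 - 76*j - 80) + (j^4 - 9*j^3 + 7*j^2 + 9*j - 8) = 2*j^4 - 4*j^3 - 5*j^2 - 67*j - 88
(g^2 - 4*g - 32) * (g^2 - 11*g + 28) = g^4 - 15*g^3 + 40*g^2 + 240*g - 896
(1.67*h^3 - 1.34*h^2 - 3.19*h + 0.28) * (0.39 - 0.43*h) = -0.7181*h^4 + 1.2275*h^3 + 0.8491*h^2 - 1.3645*h + 0.1092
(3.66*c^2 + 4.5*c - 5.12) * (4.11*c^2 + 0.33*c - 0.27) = 15.0426*c^4 + 19.7028*c^3 - 20.5464*c^2 - 2.9046*c + 1.3824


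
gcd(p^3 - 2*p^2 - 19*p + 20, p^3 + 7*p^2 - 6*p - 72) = p + 4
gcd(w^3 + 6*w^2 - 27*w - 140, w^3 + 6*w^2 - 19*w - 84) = w + 7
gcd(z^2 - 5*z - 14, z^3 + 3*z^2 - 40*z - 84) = z + 2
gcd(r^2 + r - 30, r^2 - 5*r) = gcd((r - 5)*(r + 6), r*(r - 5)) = r - 5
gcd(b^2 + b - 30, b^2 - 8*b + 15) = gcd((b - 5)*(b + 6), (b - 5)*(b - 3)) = b - 5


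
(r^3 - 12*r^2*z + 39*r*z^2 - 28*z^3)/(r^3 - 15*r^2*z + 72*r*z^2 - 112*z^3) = (-r + z)/(-r + 4*z)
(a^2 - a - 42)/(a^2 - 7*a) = (a + 6)/a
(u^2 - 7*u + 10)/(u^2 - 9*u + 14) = (u - 5)/(u - 7)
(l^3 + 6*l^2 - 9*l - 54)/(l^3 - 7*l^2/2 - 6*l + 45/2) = 2*(l^2 + 9*l + 18)/(2*l^2 - l - 15)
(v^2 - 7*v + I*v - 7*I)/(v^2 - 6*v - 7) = (v + I)/(v + 1)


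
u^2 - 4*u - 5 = (u - 5)*(u + 1)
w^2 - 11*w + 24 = (w - 8)*(w - 3)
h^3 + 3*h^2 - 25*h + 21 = (h - 3)*(h - 1)*(h + 7)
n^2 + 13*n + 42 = (n + 6)*(n + 7)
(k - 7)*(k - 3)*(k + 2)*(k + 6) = k^4 - 2*k^3 - 47*k^2 + 48*k + 252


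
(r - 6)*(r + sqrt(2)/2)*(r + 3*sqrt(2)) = r^3 - 6*r^2 + 7*sqrt(2)*r^2/2 - 21*sqrt(2)*r + 3*r - 18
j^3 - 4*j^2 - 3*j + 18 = (j - 3)^2*(j + 2)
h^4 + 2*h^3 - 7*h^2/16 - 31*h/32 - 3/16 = (h - 3/4)*(h + 1/4)*(h + 1/2)*(h + 2)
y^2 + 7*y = y*(y + 7)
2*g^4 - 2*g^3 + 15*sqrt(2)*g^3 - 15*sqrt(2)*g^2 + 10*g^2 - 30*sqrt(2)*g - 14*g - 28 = (g - 2)*(g + 7*sqrt(2))*(sqrt(2)*g + 1)*(sqrt(2)*g + sqrt(2))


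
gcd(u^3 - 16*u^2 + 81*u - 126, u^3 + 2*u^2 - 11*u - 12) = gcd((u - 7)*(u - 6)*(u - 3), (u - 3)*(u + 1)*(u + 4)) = u - 3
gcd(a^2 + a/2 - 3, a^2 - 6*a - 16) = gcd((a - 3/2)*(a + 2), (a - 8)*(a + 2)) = a + 2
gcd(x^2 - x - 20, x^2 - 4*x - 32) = x + 4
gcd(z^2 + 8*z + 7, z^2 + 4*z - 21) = z + 7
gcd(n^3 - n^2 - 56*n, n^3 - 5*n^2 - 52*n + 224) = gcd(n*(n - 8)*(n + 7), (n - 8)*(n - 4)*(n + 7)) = n^2 - n - 56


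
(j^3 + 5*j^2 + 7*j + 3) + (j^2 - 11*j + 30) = j^3 + 6*j^2 - 4*j + 33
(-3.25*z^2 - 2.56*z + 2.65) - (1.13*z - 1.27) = -3.25*z^2 - 3.69*z + 3.92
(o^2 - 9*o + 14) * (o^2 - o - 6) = o^4 - 10*o^3 + 17*o^2 + 40*o - 84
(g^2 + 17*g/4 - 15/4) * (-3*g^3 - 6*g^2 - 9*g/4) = -3*g^5 - 75*g^4/4 - 33*g^3/2 + 207*g^2/16 + 135*g/16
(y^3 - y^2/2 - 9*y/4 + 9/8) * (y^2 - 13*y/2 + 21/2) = y^5 - 7*y^4 + 23*y^3/2 + 21*y^2/2 - 495*y/16 + 189/16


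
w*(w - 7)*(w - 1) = w^3 - 8*w^2 + 7*w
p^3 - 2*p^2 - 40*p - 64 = (p - 8)*(p + 2)*(p + 4)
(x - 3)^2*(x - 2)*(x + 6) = x^4 - 2*x^3 - 27*x^2 + 108*x - 108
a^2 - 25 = (a - 5)*(a + 5)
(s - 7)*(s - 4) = s^2 - 11*s + 28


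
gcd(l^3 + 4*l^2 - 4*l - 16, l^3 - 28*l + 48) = l - 2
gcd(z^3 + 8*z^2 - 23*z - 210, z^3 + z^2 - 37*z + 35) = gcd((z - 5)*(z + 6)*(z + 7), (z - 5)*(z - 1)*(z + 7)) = z^2 + 2*z - 35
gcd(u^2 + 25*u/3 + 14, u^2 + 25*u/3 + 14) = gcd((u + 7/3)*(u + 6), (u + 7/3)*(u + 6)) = u^2 + 25*u/3 + 14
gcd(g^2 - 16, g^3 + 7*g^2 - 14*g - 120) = g - 4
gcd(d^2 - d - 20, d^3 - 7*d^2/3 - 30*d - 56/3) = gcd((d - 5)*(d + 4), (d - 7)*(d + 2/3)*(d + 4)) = d + 4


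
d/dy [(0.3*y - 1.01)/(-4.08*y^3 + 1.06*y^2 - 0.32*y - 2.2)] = (2.448*y^3 - 12.6804*y^2 + 2.1412*y - 0.9832)/(16.6464*y^6 - 8.6496*y^5 + 3.7348*y^4 + 17.2736*y^3 - 4.5616*y^2 + 1.408*y + 4.84)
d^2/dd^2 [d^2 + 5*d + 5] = 2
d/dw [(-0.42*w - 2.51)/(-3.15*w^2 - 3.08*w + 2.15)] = (1.323*w^2 + 1.2936*w - (0.42*w + 2.51)*(6.3*w + 3.08) - 0.903)/(3.15*w^2 + 3.08*w - 2.15)^2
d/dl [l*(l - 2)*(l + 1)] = 3*l^2 - 2*l - 2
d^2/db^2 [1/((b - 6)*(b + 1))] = 2*((b - 6)^2 + (b - 6)*(b + 1) + (b + 1)^2)/((b - 6)^3*(b + 1)^3)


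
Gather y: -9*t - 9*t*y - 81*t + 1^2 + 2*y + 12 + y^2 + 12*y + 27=-90*t + y^2 + y*(14 - 9*t) + 40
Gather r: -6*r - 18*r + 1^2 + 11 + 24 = 36 - 24*r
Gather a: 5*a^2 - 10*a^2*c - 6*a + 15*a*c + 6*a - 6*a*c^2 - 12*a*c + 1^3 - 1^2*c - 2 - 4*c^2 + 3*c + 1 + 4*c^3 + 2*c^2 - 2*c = a^2*(5 - 10*c) + a*(-6*c^2 + 3*c) + 4*c^3 - 2*c^2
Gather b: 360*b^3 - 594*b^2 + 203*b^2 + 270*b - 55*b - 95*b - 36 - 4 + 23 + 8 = 360*b^3 - 391*b^2 + 120*b - 9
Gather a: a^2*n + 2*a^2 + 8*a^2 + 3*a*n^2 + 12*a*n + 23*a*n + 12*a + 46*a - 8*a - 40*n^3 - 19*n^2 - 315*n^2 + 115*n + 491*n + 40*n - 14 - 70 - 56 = a^2*(n + 10) + a*(3*n^2 + 35*n + 50) - 40*n^3 - 334*n^2 + 646*n - 140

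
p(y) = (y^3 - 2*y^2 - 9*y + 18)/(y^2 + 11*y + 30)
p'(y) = (-2*y - 11)*(y^3 - 2*y^2 - 9*y + 18)/(y^2 + 11*y + 30)^2 + (3*y^2 - 4*y - 9)/(y^2 + 11*y + 30) = (y^4 + 22*y^3 + 77*y^2 - 156*y - 468)/(y^4 + 22*y^3 + 181*y^2 + 660*y + 900)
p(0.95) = 0.21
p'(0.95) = -0.31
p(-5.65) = 770.80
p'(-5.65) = -1497.18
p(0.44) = 0.39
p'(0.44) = -0.42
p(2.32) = -0.02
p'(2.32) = -0.03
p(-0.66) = 0.98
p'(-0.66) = -0.63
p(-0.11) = 0.66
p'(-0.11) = -0.54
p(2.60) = -0.02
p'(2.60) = 0.02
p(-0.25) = 0.74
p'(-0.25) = -0.57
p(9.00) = 2.40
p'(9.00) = 0.61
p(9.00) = 2.40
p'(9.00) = 0.61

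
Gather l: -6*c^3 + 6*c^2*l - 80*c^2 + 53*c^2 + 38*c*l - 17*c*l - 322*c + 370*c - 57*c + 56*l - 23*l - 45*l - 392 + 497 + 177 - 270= -6*c^3 - 27*c^2 - 9*c + l*(6*c^2 + 21*c - 12) + 12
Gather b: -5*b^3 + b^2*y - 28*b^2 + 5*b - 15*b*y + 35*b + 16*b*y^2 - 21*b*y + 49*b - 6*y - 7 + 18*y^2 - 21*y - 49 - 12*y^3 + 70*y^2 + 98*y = -5*b^3 + b^2*(y - 28) + b*(16*y^2 - 36*y + 89) - 12*y^3 + 88*y^2 + 71*y - 56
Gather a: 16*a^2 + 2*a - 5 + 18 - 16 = 16*a^2 + 2*a - 3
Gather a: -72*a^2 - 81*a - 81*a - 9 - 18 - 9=-72*a^2 - 162*a - 36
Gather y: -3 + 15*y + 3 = 15*y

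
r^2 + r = r*(r + 1)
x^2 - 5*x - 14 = (x - 7)*(x + 2)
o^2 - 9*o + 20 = (o - 5)*(o - 4)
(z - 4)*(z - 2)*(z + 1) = z^3 - 5*z^2 + 2*z + 8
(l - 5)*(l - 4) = l^2 - 9*l + 20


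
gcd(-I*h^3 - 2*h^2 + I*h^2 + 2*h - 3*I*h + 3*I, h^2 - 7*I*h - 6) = 1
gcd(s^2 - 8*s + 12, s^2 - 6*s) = s - 6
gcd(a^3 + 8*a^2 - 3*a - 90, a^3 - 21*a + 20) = a + 5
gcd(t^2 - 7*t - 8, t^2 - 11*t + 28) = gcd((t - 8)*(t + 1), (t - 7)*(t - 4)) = 1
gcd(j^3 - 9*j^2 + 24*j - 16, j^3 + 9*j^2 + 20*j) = 1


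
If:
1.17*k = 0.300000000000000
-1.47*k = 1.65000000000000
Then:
No Solution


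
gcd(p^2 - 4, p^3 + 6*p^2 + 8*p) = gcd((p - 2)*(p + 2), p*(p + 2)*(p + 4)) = p + 2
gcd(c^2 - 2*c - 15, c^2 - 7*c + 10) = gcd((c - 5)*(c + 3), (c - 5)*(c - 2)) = c - 5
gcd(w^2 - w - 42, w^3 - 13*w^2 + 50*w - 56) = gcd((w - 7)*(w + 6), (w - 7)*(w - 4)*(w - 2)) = w - 7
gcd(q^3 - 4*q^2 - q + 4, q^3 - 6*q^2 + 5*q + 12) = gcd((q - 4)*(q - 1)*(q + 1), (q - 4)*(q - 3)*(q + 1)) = q^2 - 3*q - 4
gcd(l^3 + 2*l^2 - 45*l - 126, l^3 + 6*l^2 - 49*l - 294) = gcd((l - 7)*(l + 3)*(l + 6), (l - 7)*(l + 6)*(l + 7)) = l^2 - l - 42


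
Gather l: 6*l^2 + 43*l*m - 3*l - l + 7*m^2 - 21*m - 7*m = 6*l^2 + l*(43*m - 4) + 7*m^2 - 28*m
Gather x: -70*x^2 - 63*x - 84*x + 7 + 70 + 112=-70*x^2 - 147*x + 189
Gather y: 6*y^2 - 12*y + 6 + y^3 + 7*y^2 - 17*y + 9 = y^3 + 13*y^2 - 29*y + 15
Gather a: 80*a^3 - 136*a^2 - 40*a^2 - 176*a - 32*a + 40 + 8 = 80*a^3 - 176*a^2 - 208*a + 48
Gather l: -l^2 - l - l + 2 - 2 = -l^2 - 2*l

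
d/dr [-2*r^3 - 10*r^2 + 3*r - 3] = -6*r^2 - 20*r + 3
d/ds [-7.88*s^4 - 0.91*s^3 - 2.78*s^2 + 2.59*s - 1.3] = -31.52*s^3 - 2.73*s^2 - 5.56*s + 2.59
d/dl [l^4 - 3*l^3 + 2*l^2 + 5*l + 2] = 4*l^3 - 9*l^2 + 4*l + 5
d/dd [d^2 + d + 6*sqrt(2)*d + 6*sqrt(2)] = 2*d + 1 + 6*sqrt(2)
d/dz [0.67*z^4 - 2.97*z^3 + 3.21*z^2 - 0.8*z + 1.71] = 2.68*z^3 - 8.91*z^2 + 6.42*z - 0.8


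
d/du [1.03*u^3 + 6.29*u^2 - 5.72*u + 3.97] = 3.09*u^2 + 12.58*u - 5.72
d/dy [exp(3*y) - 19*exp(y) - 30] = (3*exp(2*y) - 19)*exp(y)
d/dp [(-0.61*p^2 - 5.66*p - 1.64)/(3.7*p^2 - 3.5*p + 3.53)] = (23.077*p^2 + 7.8294*p - 25.7198)/(13.69*p^4 - 25.9*p^3 + 38.372*p^2 - 24.71*p + 12.4609)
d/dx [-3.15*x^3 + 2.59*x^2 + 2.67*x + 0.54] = -9.45*x^2 + 5.18*x + 2.67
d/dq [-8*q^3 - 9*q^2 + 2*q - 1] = -24*q^2 - 18*q + 2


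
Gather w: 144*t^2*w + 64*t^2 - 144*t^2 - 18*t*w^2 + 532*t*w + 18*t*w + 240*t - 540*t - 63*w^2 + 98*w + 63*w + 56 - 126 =-80*t^2 - 300*t + w^2*(-18*t - 63) + w*(144*t^2 + 550*t + 161) - 70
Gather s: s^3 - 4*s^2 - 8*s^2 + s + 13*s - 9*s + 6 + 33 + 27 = s^3 - 12*s^2 + 5*s + 66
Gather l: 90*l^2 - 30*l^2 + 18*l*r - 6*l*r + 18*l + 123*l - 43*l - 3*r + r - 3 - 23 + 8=60*l^2 + l*(12*r + 98) - 2*r - 18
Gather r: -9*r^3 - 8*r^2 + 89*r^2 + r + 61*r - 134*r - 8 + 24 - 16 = -9*r^3 + 81*r^2 - 72*r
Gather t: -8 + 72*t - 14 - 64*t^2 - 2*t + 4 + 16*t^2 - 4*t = -48*t^2 + 66*t - 18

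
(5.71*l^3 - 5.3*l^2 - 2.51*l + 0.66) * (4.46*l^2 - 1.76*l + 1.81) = 25.4666*l^5 - 33.6876*l^4 + 8.4685*l^3 - 2.2318*l^2 - 5.7047*l + 1.1946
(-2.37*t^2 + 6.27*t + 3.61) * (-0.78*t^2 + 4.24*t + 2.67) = 1.8486*t^4 - 14.9394*t^3 + 17.4411*t^2 + 32.0473*t + 9.6387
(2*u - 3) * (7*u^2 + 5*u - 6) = 14*u^3 - 11*u^2 - 27*u + 18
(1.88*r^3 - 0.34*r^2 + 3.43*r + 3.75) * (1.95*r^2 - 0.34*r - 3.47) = 3.666*r^5 - 1.3022*r^4 + 0.2805*r^3 + 7.3261*r^2 - 13.1771*r - 13.0125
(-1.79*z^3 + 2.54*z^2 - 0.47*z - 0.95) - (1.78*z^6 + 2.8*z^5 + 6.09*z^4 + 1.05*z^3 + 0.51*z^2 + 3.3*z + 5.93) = -1.78*z^6 - 2.8*z^5 - 6.09*z^4 - 2.84*z^3 + 2.03*z^2 - 3.77*z - 6.88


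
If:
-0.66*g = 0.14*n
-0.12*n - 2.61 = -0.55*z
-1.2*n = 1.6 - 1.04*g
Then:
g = 0.24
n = -1.13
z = 4.50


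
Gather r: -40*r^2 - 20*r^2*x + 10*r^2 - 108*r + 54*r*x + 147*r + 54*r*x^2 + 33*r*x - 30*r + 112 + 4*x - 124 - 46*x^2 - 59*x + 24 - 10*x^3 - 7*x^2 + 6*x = r^2*(-20*x - 30) + r*(54*x^2 + 87*x + 9) - 10*x^3 - 53*x^2 - 49*x + 12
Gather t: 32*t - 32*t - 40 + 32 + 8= 0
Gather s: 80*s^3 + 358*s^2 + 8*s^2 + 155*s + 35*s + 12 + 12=80*s^3 + 366*s^2 + 190*s + 24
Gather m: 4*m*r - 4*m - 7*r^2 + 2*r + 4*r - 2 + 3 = m*(4*r - 4) - 7*r^2 + 6*r + 1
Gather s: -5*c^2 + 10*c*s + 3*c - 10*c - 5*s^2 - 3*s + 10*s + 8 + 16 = -5*c^2 - 7*c - 5*s^2 + s*(10*c + 7) + 24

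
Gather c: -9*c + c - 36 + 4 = -8*c - 32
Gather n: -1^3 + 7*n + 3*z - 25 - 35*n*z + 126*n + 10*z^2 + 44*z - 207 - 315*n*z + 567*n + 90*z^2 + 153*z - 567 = n*(700 - 350*z) + 100*z^2 + 200*z - 800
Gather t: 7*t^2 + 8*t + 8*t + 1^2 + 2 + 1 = 7*t^2 + 16*t + 4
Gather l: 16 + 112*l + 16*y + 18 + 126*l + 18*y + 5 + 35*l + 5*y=273*l + 39*y + 39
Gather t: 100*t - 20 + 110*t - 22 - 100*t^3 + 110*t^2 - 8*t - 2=-100*t^3 + 110*t^2 + 202*t - 44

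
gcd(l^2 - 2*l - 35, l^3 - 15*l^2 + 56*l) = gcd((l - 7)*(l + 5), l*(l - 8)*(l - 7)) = l - 7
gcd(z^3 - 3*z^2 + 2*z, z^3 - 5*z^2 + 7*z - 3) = z - 1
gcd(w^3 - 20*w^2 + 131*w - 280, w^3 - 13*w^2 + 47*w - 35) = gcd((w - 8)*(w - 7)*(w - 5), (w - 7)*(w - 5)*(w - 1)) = w^2 - 12*w + 35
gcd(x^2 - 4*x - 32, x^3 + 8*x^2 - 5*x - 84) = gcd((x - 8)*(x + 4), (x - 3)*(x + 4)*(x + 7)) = x + 4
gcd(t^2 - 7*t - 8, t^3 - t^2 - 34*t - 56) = 1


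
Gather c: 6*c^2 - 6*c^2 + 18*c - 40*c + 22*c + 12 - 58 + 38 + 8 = 0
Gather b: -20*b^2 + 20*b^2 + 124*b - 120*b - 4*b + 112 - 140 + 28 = 0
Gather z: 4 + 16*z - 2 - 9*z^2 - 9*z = -9*z^2 + 7*z + 2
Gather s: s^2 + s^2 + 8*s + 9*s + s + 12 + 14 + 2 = 2*s^2 + 18*s + 28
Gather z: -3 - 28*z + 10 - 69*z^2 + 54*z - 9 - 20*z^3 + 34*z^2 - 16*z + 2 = -20*z^3 - 35*z^2 + 10*z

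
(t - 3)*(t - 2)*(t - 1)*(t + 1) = t^4 - 5*t^3 + 5*t^2 + 5*t - 6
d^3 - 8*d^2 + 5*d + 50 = (d - 5)^2*(d + 2)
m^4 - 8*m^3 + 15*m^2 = m^2*(m - 5)*(m - 3)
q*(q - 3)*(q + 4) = q^3 + q^2 - 12*q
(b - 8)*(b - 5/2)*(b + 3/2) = b^3 - 9*b^2 + 17*b/4 + 30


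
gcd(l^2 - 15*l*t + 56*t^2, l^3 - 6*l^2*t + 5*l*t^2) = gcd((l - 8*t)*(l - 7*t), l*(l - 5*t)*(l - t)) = 1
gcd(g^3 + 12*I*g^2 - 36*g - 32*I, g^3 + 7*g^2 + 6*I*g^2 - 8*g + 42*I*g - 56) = g + 2*I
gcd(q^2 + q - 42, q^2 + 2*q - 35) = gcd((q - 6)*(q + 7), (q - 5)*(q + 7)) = q + 7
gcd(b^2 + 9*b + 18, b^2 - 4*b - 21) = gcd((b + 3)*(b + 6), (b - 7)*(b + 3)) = b + 3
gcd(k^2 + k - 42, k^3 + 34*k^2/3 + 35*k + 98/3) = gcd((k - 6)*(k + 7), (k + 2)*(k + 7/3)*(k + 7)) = k + 7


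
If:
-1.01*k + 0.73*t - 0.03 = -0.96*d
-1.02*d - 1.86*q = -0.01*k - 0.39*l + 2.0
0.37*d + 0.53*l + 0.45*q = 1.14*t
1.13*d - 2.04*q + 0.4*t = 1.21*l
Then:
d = 1.01017254236007*t - 0.360049960274947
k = 1.6829362778868*t - 0.371928675112821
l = 1.6199907345566*t + 0.847496021642147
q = -0.205242066640497*t - 0.702120902596906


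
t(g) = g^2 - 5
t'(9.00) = 18.00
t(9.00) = 76.00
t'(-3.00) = -6.00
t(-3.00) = 4.00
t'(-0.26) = -0.52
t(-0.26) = -4.93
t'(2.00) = 4.00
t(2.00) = -1.00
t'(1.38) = 2.76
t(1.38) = -3.10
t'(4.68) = 9.36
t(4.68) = 16.90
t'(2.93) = 5.86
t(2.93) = 3.58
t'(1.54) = 3.08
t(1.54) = -2.63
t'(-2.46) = -4.92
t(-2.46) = 1.05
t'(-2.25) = -4.50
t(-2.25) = 0.06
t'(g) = 2*g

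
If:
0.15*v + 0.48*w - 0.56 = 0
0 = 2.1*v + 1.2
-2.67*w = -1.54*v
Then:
No Solution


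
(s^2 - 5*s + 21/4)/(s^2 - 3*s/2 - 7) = (s - 3/2)/(s + 2)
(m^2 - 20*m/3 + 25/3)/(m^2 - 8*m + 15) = (m - 5/3)/(m - 3)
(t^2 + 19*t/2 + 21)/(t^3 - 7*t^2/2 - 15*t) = (2*t^2 + 19*t + 42)/(t*(2*t^2 - 7*t - 30))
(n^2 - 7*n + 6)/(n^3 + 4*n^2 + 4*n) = (n^2 - 7*n + 6)/(n*(n^2 + 4*n + 4))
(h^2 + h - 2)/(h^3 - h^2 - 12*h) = (-h^2 - h + 2)/(h*(-h^2 + h + 12))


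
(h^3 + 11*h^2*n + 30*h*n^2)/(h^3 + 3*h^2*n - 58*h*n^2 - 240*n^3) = h/(h - 8*n)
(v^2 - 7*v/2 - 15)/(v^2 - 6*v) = (v + 5/2)/v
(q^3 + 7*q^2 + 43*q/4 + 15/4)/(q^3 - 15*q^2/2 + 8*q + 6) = (2*q^2 + 13*q + 15)/(2*(q^2 - 8*q + 12))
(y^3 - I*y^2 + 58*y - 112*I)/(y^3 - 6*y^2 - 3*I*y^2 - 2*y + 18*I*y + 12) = (y^2 + I*y + 56)/(y^2 - y*(6 + I) + 6*I)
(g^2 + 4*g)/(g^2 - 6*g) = (g + 4)/(g - 6)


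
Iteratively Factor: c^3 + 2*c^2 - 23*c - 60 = (c + 3)*(c^2 - c - 20) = (c + 3)*(c + 4)*(c - 5)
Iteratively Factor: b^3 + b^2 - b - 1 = (b - 1)*(b^2 + 2*b + 1) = (b - 1)*(b + 1)*(b + 1)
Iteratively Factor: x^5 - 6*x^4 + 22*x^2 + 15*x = (x - 3)*(x^4 - 3*x^3 - 9*x^2 - 5*x) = (x - 3)*(x + 1)*(x^3 - 4*x^2 - 5*x) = (x - 5)*(x - 3)*(x + 1)*(x^2 + x) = (x - 5)*(x - 3)*(x + 1)^2*(x)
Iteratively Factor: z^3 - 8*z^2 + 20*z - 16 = (z - 2)*(z^2 - 6*z + 8) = (z - 4)*(z - 2)*(z - 2)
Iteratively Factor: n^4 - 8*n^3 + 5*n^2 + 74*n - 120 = (n - 4)*(n^3 - 4*n^2 - 11*n + 30) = (n - 5)*(n - 4)*(n^2 + n - 6) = (n - 5)*(n - 4)*(n - 2)*(n + 3)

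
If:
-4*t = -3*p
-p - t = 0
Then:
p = 0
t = 0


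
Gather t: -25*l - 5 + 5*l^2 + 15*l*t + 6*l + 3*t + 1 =5*l^2 - 19*l + t*(15*l + 3) - 4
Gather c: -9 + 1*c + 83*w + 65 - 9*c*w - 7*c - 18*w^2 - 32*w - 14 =c*(-9*w - 6) - 18*w^2 + 51*w + 42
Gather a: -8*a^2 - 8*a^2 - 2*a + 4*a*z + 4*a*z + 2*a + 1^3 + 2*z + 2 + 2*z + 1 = -16*a^2 + 8*a*z + 4*z + 4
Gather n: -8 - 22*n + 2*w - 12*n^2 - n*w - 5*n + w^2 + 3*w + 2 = -12*n^2 + n*(-w - 27) + w^2 + 5*w - 6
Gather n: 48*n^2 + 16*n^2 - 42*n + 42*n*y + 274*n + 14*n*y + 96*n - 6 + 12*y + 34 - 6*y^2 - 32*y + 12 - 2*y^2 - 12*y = 64*n^2 + n*(56*y + 328) - 8*y^2 - 32*y + 40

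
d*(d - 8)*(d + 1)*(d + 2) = d^4 - 5*d^3 - 22*d^2 - 16*d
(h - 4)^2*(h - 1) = h^3 - 9*h^2 + 24*h - 16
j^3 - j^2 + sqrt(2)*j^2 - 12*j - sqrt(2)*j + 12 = (j - 1)*(j - 2*sqrt(2))*(j + 3*sqrt(2))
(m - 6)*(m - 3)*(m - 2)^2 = m^4 - 13*m^3 + 58*m^2 - 108*m + 72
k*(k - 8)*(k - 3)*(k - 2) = k^4 - 13*k^3 + 46*k^2 - 48*k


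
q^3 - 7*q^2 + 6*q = q*(q - 6)*(q - 1)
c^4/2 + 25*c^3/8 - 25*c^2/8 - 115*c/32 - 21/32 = (c/2 + 1/4)*(c - 3/2)*(c + 1/4)*(c + 7)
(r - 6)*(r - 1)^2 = r^3 - 8*r^2 + 13*r - 6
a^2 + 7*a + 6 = (a + 1)*(a + 6)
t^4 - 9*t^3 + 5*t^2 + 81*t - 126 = (t - 7)*(t - 3)*(t - 2)*(t + 3)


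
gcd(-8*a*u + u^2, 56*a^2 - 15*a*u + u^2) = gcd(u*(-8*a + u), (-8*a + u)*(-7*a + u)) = -8*a + u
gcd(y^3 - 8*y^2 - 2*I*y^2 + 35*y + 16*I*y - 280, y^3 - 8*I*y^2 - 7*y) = y - 7*I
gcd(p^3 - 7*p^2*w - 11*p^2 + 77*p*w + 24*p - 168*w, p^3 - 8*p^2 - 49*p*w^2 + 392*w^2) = p^2 - 7*p*w - 8*p + 56*w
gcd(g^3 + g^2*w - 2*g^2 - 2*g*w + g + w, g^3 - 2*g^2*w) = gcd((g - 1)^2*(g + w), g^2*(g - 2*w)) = 1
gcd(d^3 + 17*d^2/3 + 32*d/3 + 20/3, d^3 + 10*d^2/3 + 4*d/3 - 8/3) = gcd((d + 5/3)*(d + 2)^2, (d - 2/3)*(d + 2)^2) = d^2 + 4*d + 4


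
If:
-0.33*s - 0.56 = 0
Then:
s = -1.70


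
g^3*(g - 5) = g^4 - 5*g^3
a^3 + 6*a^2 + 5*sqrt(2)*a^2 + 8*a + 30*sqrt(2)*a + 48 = (a + 6)*(a + sqrt(2))*(a + 4*sqrt(2))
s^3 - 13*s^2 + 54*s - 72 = (s - 6)*(s - 4)*(s - 3)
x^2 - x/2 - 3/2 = (x - 3/2)*(x + 1)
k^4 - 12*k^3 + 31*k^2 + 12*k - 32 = (k - 8)*(k - 4)*(k - 1)*(k + 1)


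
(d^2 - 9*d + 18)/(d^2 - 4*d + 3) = (d - 6)/(d - 1)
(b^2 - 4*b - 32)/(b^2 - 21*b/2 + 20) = 2*(b + 4)/(2*b - 5)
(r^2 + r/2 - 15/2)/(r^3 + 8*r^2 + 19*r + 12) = (r - 5/2)/(r^2 + 5*r + 4)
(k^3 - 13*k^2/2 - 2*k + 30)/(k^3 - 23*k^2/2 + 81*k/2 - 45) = (k + 2)/(k - 3)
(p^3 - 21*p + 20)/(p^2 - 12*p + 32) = (p^2 + 4*p - 5)/(p - 8)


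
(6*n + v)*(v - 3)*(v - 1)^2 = 6*n*v^3 - 30*n*v^2 + 42*n*v - 18*n + v^4 - 5*v^3 + 7*v^2 - 3*v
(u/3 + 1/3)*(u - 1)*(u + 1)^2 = u^4/3 + 2*u^3/3 - 2*u/3 - 1/3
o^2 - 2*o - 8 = (o - 4)*(o + 2)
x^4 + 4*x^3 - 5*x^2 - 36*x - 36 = (x - 3)*(x + 2)^2*(x + 3)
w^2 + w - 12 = (w - 3)*(w + 4)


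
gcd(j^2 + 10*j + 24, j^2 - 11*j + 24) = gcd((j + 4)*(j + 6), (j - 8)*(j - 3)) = 1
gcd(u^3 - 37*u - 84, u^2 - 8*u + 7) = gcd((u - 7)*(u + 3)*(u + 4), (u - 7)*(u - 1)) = u - 7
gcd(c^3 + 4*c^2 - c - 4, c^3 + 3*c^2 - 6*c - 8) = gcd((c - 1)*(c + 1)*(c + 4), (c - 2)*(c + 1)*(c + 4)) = c^2 + 5*c + 4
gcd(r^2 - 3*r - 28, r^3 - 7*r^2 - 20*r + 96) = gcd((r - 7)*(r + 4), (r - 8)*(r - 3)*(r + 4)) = r + 4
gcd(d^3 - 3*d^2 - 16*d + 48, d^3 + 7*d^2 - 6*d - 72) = d^2 + d - 12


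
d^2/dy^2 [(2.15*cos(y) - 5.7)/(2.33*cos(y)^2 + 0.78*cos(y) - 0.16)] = (10.0943100812319*(1 - cos(y)^2)^2 - 0.92274678111588*cos(y)^5 + 3.92215734310818*cos(y)^3 + 6.43541080453466*cos(y)^2 - 4.48162935338034*cos(y) - 10.936175548173)/(1.0*cos(y)^2 + 0.334763948497854*cos(y) - 0.0686695278969958)^3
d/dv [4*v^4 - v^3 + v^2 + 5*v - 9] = 16*v^3 - 3*v^2 + 2*v + 5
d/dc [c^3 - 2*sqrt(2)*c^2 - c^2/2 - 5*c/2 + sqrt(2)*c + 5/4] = 3*c^2 - 4*sqrt(2)*c - c - 5/2 + sqrt(2)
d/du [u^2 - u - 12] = 2*u - 1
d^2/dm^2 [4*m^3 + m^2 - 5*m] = 24*m + 2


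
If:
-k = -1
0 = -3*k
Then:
No Solution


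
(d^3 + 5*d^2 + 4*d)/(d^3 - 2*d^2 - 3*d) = (d + 4)/(d - 3)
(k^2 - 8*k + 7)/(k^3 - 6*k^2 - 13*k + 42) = (k - 1)/(k^2 + k - 6)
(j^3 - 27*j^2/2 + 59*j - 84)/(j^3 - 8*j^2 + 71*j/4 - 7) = 2*(j - 6)/(2*j - 1)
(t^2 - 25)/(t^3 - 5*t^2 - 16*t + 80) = (t + 5)/(t^2 - 16)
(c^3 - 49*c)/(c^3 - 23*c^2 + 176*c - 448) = c*(c + 7)/(c^2 - 16*c + 64)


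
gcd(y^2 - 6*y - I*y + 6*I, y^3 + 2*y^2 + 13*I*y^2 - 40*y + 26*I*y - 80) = 1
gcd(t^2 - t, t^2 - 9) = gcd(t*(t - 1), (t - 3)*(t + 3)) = 1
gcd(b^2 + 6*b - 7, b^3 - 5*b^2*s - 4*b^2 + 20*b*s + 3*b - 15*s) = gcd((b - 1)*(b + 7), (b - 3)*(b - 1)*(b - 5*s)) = b - 1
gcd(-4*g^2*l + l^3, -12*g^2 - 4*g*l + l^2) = 2*g + l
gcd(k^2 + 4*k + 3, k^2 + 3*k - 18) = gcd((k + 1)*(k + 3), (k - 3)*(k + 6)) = 1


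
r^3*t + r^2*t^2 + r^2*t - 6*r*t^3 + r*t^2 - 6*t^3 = (r - 2*t)*(r + 3*t)*(r*t + t)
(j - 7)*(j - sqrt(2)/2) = j^2 - 7*j - sqrt(2)*j/2 + 7*sqrt(2)/2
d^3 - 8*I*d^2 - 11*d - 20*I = (d - 5*I)*(d - 4*I)*(d + I)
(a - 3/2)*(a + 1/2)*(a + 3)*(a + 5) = a^4 + 7*a^3 + 25*a^2/4 - 21*a - 45/4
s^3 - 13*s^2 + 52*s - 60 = (s - 6)*(s - 5)*(s - 2)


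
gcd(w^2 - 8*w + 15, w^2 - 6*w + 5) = w - 5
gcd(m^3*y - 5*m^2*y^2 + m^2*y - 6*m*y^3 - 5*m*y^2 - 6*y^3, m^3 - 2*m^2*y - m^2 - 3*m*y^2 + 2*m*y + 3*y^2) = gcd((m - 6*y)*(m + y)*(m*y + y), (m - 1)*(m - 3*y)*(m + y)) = m + y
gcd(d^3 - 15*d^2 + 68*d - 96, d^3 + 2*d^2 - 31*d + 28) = d - 4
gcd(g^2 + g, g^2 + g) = g^2 + g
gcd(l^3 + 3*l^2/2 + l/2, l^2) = l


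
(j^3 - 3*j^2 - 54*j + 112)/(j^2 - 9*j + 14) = (j^2 - j - 56)/(j - 7)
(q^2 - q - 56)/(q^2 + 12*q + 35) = (q - 8)/(q + 5)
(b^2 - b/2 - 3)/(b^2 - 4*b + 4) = (b + 3/2)/(b - 2)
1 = 1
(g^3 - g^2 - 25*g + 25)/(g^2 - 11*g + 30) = (g^2 + 4*g - 5)/(g - 6)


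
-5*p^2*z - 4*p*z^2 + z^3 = z*(-5*p + z)*(p + z)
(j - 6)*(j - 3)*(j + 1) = j^3 - 8*j^2 + 9*j + 18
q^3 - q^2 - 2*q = q*(q - 2)*(q + 1)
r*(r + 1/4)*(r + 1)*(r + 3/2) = r^4 + 11*r^3/4 + 17*r^2/8 + 3*r/8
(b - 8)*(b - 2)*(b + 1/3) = b^3 - 29*b^2/3 + 38*b/3 + 16/3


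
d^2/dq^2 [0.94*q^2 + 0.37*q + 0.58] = 1.88000000000000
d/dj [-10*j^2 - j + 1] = -20*j - 1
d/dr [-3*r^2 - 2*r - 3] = -6*r - 2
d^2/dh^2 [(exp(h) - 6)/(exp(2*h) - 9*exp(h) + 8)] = (exp(4*h) - 15*exp(3*h) + 114*exp(2*h) - 222*exp(h) - 368)*exp(h)/(exp(6*h) - 27*exp(5*h) + 267*exp(4*h) - 1161*exp(3*h) + 2136*exp(2*h) - 1728*exp(h) + 512)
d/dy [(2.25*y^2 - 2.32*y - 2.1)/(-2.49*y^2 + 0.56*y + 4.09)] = (-4.5168*y^2 + 7.947*y - 8.3128)/(6.2001*y^4 - 2.7888*y^3 - 20.0546*y^2 + 4.5808*y + 16.7281)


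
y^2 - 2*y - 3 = (y - 3)*(y + 1)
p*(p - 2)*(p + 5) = p^3 + 3*p^2 - 10*p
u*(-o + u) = -o*u + u^2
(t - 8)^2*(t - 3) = t^3 - 19*t^2 + 112*t - 192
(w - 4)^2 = w^2 - 8*w + 16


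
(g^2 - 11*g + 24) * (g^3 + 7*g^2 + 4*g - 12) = g^5 - 4*g^4 - 49*g^3 + 112*g^2 + 228*g - 288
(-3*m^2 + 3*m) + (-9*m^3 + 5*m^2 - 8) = -9*m^3 + 2*m^2 + 3*m - 8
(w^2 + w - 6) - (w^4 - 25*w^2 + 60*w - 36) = -w^4 + 26*w^2 - 59*w + 30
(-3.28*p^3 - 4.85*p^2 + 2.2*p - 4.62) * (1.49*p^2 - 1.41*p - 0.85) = -4.8872*p^5 - 2.6017*p^4 + 12.9045*p^3 - 5.8633*p^2 + 4.6442*p + 3.927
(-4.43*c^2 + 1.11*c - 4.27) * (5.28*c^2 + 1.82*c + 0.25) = -23.3904*c^4 - 2.2018*c^3 - 21.6329*c^2 - 7.4939*c - 1.0675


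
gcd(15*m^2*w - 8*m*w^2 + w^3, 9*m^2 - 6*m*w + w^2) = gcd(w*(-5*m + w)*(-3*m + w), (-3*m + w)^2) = -3*m + w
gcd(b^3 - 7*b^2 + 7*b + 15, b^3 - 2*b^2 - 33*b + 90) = b^2 - 8*b + 15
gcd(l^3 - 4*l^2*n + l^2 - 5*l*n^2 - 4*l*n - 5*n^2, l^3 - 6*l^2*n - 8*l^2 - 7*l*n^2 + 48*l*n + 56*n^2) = l + n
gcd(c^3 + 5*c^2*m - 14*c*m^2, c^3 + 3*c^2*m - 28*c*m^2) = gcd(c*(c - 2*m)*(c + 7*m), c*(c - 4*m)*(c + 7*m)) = c^2 + 7*c*m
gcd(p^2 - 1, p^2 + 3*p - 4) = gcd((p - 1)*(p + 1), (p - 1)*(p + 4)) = p - 1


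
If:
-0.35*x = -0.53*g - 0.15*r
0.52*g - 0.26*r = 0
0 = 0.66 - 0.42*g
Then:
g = 1.57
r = 3.14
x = 3.73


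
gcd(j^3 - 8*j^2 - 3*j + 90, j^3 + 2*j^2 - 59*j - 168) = j + 3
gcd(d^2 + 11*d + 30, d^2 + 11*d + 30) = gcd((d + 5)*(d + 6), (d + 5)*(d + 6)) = d^2 + 11*d + 30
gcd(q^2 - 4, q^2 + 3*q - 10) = q - 2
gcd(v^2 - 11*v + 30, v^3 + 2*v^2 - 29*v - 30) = v - 5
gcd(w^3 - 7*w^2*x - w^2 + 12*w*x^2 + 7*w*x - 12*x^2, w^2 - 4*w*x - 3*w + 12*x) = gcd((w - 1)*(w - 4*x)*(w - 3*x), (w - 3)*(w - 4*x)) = -w + 4*x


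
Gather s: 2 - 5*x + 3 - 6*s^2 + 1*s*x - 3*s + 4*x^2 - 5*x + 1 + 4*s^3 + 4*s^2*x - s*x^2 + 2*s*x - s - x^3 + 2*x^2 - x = 4*s^3 + s^2*(4*x - 6) + s*(-x^2 + 3*x - 4) - x^3 + 6*x^2 - 11*x + 6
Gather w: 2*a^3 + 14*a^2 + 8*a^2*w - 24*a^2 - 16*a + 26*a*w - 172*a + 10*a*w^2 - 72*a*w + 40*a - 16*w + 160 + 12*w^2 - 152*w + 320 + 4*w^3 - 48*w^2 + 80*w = 2*a^3 - 10*a^2 - 148*a + 4*w^3 + w^2*(10*a - 36) + w*(8*a^2 - 46*a - 88) + 480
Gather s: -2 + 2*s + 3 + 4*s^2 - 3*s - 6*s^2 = -2*s^2 - s + 1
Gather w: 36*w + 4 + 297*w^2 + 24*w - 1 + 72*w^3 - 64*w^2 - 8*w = 72*w^3 + 233*w^2 + 52*w + 3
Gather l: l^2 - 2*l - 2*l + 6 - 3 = l^2 - 4*l + 3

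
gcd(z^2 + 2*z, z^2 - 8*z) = z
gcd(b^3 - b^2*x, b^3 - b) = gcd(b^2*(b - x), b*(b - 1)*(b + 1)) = b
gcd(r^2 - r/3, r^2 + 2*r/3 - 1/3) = r - 1/3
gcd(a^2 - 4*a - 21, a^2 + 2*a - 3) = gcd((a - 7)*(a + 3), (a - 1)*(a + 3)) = a + 3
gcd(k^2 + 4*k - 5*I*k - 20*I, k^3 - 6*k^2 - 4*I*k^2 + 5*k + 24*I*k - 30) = k - 5*I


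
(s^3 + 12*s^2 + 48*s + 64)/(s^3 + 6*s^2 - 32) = (s + 4)/(s - 2)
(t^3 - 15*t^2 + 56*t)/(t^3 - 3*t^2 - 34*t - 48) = t*(t - 7)/(t^2 + 5*t + 6)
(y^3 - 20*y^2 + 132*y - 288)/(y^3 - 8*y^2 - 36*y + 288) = (y - 6)/(y + 6)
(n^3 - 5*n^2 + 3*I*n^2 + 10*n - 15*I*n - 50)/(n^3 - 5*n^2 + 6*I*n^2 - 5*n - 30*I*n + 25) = (n - 2*I)/(n + I)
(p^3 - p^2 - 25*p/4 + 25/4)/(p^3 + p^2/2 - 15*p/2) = (2*p^2 + 3*p - 5)/(2*p*(p + 3))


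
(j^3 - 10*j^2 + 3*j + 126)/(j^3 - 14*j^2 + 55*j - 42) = (j + 3)/(j - 1)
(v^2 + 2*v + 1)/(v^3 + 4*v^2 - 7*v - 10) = (v + 1)/(v^2 + 3*v - 10)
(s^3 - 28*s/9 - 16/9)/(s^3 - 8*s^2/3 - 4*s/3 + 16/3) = (s + 2/3)/(s - 2)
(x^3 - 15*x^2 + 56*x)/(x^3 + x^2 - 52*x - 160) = x*(x - 7)/(x^2 + 9*x + 20)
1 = 1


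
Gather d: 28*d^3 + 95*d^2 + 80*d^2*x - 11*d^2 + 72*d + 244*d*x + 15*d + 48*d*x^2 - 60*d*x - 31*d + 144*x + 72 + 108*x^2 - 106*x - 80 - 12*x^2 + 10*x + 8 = 28*d^3 + d^2*(80*x + 84) + d*(48*x^2 + 184*x + 56) + 96*x^2 + 48*x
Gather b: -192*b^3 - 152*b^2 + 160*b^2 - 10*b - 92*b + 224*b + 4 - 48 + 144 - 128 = -192*b^3 + 8*b^2 + 122*b - 28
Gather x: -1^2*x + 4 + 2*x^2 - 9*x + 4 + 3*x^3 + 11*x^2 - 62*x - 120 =3*x^3 + 13*x^2 - 72*x - 112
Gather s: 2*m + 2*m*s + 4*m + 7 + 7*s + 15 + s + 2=6*m + s*(2*m + 8) + 24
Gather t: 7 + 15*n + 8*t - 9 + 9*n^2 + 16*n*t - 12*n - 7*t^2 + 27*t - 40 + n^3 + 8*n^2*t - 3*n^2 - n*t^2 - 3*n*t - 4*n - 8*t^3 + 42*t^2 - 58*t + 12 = n^3 + 6*n^2 - n - 8*t^3 + t^2*(35 - n) + t*(8*n^2 + 13*n - 23) - 30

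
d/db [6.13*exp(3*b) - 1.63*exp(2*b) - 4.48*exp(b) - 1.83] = (18.39*exp(2*b) - 3.26*exp(b) - 4.48)*exp(b)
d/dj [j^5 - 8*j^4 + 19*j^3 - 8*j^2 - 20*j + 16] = 5*j^4 - 32*j^3 + 57*j^2 - 16*j - 20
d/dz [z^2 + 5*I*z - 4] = 2*z + 5*I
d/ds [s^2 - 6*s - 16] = 2*s - 6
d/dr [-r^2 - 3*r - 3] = -2*r - 3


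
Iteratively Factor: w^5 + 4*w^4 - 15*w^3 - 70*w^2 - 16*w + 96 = (w + 4)*(w^4 - 15*w^2 - 10*w + 24) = (w + 3)*(w + 4)*(w^3 - 3*w^2 - 6*w + 8) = (w - 1)*(w + 3)*(w + 4)*(w^2 - 2*w - 8) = (w - 4)*(w - 1)*(w + 3)*(w + 4)*(w + 2)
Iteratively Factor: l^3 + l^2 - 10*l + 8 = (l - 2)*(l^2 + 3*l - 4) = (l - 2)*(l - 1)*(l + 4)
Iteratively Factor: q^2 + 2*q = (q + 2)*(q)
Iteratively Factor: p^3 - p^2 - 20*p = (p - 5)*(p^2 + 4*p) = p*(p - 5)*(p + 4)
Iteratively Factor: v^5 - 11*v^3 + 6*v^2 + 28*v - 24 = (v + 2)*(v^4 - 2*v^3 - 7*v^2 + 20*v - 12) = (v - 1)*(v + 2)*(v^3 - v^2 - 8*v + 12) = (v - 1)*(v + 2)*(v + 3)*(v^2 - 4*v + 4) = (v - 2)*(v - 1)*(v + 2)*(v + 3)*(v - 2)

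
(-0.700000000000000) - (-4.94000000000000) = 4.24000000000000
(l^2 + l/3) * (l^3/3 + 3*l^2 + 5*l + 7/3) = l^5/3 + 28*l^4/9 + 6*l^3 + 4*l^2 + 7*l/9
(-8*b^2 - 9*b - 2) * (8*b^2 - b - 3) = -64*b^4 - 64*b^3 + 17*b^2 + 29*b + 6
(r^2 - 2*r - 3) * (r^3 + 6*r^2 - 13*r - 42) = r^5 + 4*r^4 - 28*r^3 - 34*r^2 + 123*r + 126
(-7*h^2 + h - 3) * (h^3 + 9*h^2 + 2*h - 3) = -7*h^5 - 62*h^4 - 8*h^3 - 4*h^2 - 9*h + 9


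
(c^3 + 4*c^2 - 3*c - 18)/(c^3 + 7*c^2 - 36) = (c + 3)/(c + 6)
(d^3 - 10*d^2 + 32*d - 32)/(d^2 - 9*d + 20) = (d^2 - 6*d + 8)/(d - 5)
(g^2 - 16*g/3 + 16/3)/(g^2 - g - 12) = (g - 4/3)/(g + 3)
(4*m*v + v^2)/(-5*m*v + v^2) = (4*m + v)/(-5*m + v)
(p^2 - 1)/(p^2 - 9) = (p^2 - 1)/(p^2 - 9)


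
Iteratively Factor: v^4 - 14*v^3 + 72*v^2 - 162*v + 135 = (v - 3)*(v^3 - 11*v^2 + 39*v - 45) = (v - 3)^2*(v^2 - 8*v + 15) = (v - 3)^3*(v - 5)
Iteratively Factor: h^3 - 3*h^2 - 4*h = (h)*(h^2 - 3*h - 4) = h*(h + 1)*(h - 4)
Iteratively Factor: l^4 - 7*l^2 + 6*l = (l - 1)*(l^3 + l^2 - 6*l) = l*(l - 1)*(l^2 + l - 6) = l*(l - 1)*(l + 3)*(l - 2)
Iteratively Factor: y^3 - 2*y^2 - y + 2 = (y - 2)*(y^2 - 1) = (y - 2)*(y + 1)*(y - 1)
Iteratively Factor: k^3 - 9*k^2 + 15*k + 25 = (k + 1)*(k^2 - 10*k + 25) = (k - 5)*(k + 1)*(k - 5)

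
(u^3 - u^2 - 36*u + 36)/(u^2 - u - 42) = (u^2 - 7*u + 6)/(u - 7)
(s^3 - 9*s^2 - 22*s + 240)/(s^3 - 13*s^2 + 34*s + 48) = (s + 5)/(s + 1)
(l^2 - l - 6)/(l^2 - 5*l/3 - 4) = 3*(l + 2)/(3*l + 4)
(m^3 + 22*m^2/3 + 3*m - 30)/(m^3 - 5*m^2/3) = 1 + 9/m + 18/m^2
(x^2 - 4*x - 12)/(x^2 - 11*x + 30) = (x + 2)/(x - 5)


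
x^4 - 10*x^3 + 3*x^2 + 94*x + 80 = (x - 8)*(x - 5)*(x + 1)*(x + 2)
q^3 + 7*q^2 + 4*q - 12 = (q - 1)*(q + 2)*(q + 6)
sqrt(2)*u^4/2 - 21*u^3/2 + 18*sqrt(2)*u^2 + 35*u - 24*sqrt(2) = (u - 8*sqrt(2))*(u - 3*sqrt(2))*(u - sqrt(2)/2)*(sqrt(2)*u/2 + 1)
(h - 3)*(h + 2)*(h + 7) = h^3 + 6*h^2 - 13*h - 42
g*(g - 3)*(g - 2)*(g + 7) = g^4 + 2*g^3 - 29*g^2 + 42*g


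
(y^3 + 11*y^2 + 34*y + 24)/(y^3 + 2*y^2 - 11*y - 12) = (y + 6)/(y - 3)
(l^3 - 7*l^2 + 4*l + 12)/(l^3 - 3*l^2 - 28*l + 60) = (l + 1)/(l + 5)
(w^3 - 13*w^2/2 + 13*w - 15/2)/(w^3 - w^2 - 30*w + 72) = (2*w^2 - 7*w + 5)/(2*(w^2 + 2*w - 24))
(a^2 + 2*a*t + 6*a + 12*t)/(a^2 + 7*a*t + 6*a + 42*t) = (a + 2*t)/(a + 7*t)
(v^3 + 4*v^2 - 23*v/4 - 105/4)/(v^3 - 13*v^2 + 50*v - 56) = (4*v^3 + 16*v^2 - 23*v - 105)/(4*(v^3 - 13*v^2 + 50*v - 56))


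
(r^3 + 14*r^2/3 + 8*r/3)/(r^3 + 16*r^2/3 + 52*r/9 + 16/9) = 3*r/(3*r + 2)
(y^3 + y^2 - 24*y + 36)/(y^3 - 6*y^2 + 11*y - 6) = (y + 6)/(y - 1)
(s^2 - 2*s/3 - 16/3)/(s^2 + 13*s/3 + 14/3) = (3*s - 8)/(3*s + 7)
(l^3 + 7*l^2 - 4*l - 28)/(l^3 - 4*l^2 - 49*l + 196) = (l^2 - 4)/(l^2 - 11*l + 28)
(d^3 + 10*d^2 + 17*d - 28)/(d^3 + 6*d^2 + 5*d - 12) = (d + 7)/(d + 3)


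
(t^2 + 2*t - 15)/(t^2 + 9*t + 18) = (t^2 + 2*t - 15)/(t^2 + 9*t + 18)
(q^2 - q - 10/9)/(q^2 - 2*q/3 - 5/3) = (q + 2/3)/(q + 1)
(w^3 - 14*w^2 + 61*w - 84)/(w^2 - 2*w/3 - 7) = 3*(w^2 - 11*w + 28)/(3*w + 7)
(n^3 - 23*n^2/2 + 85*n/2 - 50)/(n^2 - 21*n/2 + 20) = (n^2 - 9*n + 20)/(n - 8)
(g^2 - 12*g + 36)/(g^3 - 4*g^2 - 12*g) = (g - 6)/(g*(g + 2))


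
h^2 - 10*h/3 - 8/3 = (h - 4)*(h + 2/3)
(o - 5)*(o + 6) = o^2 + o - 30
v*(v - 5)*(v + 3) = v^3 - 2*v^2 - 15*v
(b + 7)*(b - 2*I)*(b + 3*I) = b^3 + 7*b^2 + I*b^2 + 6*b + 7*I*b + 42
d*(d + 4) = d^2 + 4*d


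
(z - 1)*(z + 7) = z^2 + 6*z - 7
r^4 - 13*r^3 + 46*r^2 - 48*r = r*(r - 8)*(r - 3)*(r - 2)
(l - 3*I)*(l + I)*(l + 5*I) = l^3 + 3*I*l^2 + 13*l + 15*I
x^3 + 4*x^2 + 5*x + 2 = (x + 1)^2*(x + 2)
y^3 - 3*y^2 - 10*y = y*(y - 5)*(y + 2)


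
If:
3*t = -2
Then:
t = -2/3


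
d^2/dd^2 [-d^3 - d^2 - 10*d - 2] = -6*d - 2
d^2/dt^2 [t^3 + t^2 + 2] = 6*t + 2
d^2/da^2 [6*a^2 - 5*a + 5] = 12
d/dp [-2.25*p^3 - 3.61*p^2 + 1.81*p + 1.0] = -6.75*p^2 - 7.22*p + 1.81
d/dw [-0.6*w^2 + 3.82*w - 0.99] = 3.82 - 1.2*w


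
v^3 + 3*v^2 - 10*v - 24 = (v - 3)*(v + 2)*(v + 4)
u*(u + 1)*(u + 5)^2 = u^4 + 11*u^3 + 35*u^2 + 25*u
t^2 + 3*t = t*(t + 3)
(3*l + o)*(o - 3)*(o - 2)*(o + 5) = 3*l*o^3 - 57*l*o + 90*l + o^4 - 19*o^2 + 30*o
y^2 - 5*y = y*(y - 5)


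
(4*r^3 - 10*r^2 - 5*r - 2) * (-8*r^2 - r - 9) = -32*r^5 + 76*r^4 + 14*r^3 + 111*r^2 + 47*r + 18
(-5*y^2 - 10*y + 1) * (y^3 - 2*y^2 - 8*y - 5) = -5*y^5 + 61*y^3 + 103*y^2 + 42*y - 5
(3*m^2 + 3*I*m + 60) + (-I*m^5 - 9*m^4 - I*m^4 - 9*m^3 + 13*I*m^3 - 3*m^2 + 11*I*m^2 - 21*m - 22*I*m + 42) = -I*m^5 - 9*m^4 - I*m^4 - 9*m^3 + 13*I*m^3 + 11*I*m^2 - 21*m - 19*I*m + 102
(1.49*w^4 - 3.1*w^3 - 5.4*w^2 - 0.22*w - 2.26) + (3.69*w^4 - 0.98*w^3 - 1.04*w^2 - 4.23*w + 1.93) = 5.18*w^4 - 4.08*w^3 - 6.44*w^2 - 4.45*w - 0.33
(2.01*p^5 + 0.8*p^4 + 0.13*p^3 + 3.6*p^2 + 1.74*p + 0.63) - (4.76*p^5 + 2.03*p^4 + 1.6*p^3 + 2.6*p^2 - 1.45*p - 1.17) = -2.75*p^5 - 1.23*p^4 - 1.47*p^3 + 1.0*p^2 + 3.19*p + 1.8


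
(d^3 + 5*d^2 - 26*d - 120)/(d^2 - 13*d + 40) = (d^2 + 10*d + 24)/(d - 8)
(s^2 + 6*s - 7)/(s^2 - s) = (s + 7)/s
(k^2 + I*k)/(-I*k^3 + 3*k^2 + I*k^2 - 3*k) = (-k - I)/(I*k^2 - 3*k - I*k + 3)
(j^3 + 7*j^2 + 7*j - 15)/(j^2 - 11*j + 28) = (j^3 + 7*j^2 + 7*j - 15)/(j^2 - 11*j + 28)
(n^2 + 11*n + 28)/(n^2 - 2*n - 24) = (n + 7)/(n - 6)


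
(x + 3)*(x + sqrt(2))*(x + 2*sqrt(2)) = x^3 + 3*x^2 + 3*sqrt(2)*x^2 + 4*x + 9*sqrt(2)*x + 12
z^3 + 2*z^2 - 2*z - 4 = (z + 2)*(z - sqrt(2))*(z + sqrt(2))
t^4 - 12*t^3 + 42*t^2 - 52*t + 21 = (t - 7)*(t - 3)*(t - 1)^2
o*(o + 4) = o^2 + 4*o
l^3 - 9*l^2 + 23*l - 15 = (l - 5)*(l - 3)*(l - 1)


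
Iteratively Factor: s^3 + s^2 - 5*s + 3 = (s - 1)*(s^2 + 2*s - 3) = (s - 1)*(s + 3)*(s - 1)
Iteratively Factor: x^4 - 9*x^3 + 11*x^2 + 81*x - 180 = (x - 4)*(x^3 - 5*x^2 - 9*x + 45) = (x - 4)*(x + 3)*(x^2 - 8*x + 15) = (x - 4)*(x - 3)*(x + 3)*(x - 5)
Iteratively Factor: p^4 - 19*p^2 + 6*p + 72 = (p + 4)*(p^3 - 4*p^2 - 3*p + 18) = (p + 2)*(p + 4)*(p^2 - 6*p + 9) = (p - 3)*(p + 2)*(p + 4)*(p - 3)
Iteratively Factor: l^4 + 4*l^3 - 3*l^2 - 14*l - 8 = (l + 1)*(l^3 + 3*l^2 - 6*l - 8) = (l + 1)^2*(l^2 + 2*l - 8) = (l - 2)*(l + 1)^2*(l + 4)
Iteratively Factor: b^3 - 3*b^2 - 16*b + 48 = (b - 4)*(b^2 + b - 12) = (b - 4)*(b - 3)*(b + 4)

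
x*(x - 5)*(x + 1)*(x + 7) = x^4 + 3*x^3 - 33*x^2 - 35*x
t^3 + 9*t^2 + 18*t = t*(t + 3)*(t + 6)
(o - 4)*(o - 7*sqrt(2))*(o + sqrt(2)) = o^3 - 6*sqrt(2)*o^2 - 4*o^2 - 14*o + 24*sqrt(2)*o + 56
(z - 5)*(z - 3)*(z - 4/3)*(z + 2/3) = z^4 - 26*z^3/3 + 175*z^2/9 - 26*z/9 - 40/3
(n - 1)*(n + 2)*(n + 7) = n^3 + 8*n^2 + 5*n - 14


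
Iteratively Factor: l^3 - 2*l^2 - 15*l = (l - 5)*(l^2 + 3*l) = l*(l - 5)*(l + 3)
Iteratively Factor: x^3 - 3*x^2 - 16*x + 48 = (x - 3)*(x^2 - 16) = (x - 4)*(x - 3)*(x + 4)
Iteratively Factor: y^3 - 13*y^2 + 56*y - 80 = (y - 4)*(y^2 - 9*y + 20) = (y - 5)*(y - 4)*(y - 4)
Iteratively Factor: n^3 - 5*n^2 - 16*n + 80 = (n - 5)*(n^2 - 16) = (n - 5)*(n + 4)*(n - 4)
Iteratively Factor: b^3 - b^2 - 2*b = (b - 2)*(b^2 + b) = b*(b - 2)*(b + 1)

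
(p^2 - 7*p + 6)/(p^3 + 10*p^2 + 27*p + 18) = (p^2 - 7*p + 6)/(p^3 + 10*p^2 + 27*p + 18)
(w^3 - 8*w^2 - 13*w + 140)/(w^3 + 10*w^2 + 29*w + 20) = (w^2 - 12*w + 35)/(w^2 + 6*w + 5)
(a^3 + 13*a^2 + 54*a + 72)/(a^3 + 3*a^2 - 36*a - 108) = (a + 4)/(a - 6)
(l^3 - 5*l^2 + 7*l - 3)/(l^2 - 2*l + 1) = l - 3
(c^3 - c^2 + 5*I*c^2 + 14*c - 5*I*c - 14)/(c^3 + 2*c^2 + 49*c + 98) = (c^2 - c*(1 + 2*I) + 2*I)/(c^2 + c*(2 - 7*I) - 14*I)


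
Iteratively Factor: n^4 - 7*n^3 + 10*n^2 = (n)*(n^3 - 7*n^2 + 10*n) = n*(n - 2)*(n^2 - 5*n) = n*(n - 5)*(n - 2)*(n)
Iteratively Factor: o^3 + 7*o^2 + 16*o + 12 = (o + 3)*(o^2 + 4*o + 4) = (o + 2)*(o + 3)*(o + 2)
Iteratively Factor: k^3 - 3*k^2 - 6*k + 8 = (k - 4)*(k^2 + k - 2) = (k - 4)*(k + 2)*(k - 1)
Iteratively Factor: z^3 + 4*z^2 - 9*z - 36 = (z + 4)*(z^2 - 9) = (z + 3)*(z + 4)*(z - 3)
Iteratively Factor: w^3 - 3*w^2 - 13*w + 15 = (w - 1)*(w^2 - 2*w - 15) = (w - 1)*(w + 3)*(w - 5)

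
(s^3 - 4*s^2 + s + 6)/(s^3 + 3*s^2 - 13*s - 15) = (s - 2)/(s + 5)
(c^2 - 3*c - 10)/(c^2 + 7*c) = (c^2 - 3*c - 10)/(c*(c + 7))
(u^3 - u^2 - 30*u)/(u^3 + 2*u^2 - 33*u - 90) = u/(u + 3)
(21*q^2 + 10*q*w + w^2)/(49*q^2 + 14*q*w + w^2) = (3*q + w)/(7*q + w)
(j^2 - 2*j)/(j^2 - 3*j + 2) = j/(j - 1)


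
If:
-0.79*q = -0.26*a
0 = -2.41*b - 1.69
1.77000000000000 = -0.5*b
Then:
No Solution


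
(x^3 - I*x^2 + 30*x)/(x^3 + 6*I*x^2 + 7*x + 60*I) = x*(x - 6*I)/(x^2 + I*x + 12)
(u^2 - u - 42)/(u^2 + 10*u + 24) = (u - 7)/(u + 4)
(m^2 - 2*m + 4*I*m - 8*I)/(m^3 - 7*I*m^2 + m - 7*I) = (m^2 + m*(-2 + 4*I) - 8*I)/(m^3 - 7*I*m^2 + m - 7*I)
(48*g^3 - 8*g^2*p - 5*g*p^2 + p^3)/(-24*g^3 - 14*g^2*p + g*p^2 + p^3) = (-4*g + p)/(2*g + p)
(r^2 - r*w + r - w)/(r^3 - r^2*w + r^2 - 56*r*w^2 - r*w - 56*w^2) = (r - w)/(r^2 - r*w - 56*w^2)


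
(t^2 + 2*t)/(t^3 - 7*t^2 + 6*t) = (t + 2)/(t^2 - 7*t + 6)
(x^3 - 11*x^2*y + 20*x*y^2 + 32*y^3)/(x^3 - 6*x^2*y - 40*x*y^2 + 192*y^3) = (x + y)/(x + 6*y)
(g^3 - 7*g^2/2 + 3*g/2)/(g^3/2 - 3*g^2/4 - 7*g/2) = 2*(-2*g^2 + 7*g - 3)/(-2*g^2 + 3*g + 14)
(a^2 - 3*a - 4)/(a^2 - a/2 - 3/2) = 2*(a - 4)/(2*a - 3)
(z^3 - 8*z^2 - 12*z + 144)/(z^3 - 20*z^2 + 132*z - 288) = (z + 4)/(z - 8)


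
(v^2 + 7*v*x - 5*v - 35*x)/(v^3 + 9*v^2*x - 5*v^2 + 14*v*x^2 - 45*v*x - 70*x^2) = 1/(v + 2*x)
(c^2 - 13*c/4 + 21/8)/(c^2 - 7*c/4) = (c - 3/2)/c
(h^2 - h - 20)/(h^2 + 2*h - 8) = (h - 5)/(h - 2)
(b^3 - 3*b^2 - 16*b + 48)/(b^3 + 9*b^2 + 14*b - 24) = (b^2 - 7*b + 12)/(b^2 + 5*b - 6)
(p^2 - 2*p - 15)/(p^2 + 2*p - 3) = (p - 5)/(p - 1)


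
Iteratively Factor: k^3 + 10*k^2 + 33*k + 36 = (k + 3)*(k^2 + 7*k + 12) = (k + 3)^2*(k + 4)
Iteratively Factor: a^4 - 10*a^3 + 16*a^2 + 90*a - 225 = (a - 5)*(a^3 - 5*a^2 - 9*a + 45) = (a - 5)*(a - 3)*(a^2 - 2*a - 15) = (a - 5)^2*(a - 3)*(a + 3)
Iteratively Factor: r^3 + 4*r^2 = (r)*(r^2 + 4*r) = r^2*(r + 4)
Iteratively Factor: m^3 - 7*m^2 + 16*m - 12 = (m - 3)*(m^2 - 4*m + 4) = (m - 3)*(m - 2)*(m - 2)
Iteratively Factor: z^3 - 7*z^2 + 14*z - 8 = (z - 2)*(z^2 - 5*z + 4) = (z - 2)*(z - 1)*(z - 4)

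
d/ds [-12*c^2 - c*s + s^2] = -c + 2*s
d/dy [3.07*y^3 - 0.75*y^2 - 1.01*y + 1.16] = 9.21*y^2 - 1.5*y - 1.01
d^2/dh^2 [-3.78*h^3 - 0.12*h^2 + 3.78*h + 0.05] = -22.68*h - 0.24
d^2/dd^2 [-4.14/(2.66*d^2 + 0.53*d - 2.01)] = (58.585968*d^2 + 11.673144*d - 4.14*(5.32*d + 0.53)*(10.64*d + 1.06) - 44.269848)/(2.66*d^2 + 0.53*d - 2.01)^3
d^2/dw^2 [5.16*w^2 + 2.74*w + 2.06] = 10.3200000000000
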